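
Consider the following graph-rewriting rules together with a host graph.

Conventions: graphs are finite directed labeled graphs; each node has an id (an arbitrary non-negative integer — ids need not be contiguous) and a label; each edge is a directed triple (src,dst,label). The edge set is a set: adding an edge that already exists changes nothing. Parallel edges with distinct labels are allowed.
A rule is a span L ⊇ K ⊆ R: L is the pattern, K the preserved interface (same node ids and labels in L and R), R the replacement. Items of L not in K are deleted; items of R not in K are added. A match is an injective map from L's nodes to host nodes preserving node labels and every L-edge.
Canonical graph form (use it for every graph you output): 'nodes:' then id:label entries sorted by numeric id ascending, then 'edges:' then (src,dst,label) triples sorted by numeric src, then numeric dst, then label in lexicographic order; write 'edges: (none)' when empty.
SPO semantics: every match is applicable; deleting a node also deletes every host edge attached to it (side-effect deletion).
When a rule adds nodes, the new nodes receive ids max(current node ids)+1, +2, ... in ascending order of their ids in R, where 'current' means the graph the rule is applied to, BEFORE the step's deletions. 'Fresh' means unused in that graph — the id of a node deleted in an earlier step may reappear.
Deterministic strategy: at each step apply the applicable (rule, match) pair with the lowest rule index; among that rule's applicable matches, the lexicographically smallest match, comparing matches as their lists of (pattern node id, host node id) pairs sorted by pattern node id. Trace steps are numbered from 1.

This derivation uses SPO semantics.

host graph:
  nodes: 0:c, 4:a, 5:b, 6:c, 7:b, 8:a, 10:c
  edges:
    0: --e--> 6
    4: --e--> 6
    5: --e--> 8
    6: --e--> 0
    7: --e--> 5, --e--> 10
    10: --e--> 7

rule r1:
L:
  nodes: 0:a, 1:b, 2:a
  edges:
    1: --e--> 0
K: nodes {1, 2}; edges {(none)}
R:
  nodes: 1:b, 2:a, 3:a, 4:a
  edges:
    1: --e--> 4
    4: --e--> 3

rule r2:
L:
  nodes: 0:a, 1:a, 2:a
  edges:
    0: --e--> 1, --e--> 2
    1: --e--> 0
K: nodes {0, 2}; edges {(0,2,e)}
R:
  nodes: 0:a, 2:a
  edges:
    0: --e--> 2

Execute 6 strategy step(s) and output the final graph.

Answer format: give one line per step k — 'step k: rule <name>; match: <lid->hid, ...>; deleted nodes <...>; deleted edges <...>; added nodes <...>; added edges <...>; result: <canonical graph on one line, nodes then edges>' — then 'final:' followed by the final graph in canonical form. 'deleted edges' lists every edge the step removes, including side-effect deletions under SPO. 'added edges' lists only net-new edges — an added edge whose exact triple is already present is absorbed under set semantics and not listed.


step 1: rule r1; match: 0->8, 1->5, 2->4; deleted nodes 8; deleted edges (5,8,e); added nodes 11, 12; added edges (5,12,e); (12,11,e); result: nodes: 0:c, 4:a, 5:b, 6:c, 7:b, 10:c, 11:a, 12:a edges: (0,6,e); (4,6,e); (5,12,e); (6,0,e); (7,5,e); (7,10,e); (10,7,e); (12,11,e)
step 2: rule r1; match: 0->12, 1->5, 2->4; deleted nodes 12; deleted edges (5,12,e); (12,11,e); added nodes 13, 14; added edges (5,14,e); (14,13,e); result: nodes: 0:c, 4:a, 5:b, 6:c, 7:b, 10:c, 11:a, 13:a, 14:a edges: (0,6,e); (4,6,e); (5,14,e); (6,0,e); (7,5,e); (7,10,e); (10,7,e); (14,13,e)
step 3: rule r1; match: 0->14, 1->5, 2->4; deleted nodes 14; deleted edges (5,14,e); (14,13,e); added nodes 15, 16; added edges (5,16,e); (16,15,e); result: nodes: 0:c, 4:a, 5:b, 6:c, 7:b, 10:c, 11:a, 13:a, 15:a, 16:a edges: (0,6,e); (4,6,e); (5,16,e); (6,0,e); (7,5,e); (7,10,e); (10,7,e); (16,15,e)
step 4: rule r1; match: 0->16, 1->5, 2->4; deleted nodes 16; deleted edges (5,16,e); (16,15,e); added nodes 17, 18; added edges (5,18,e); (18,17,e); result: nodes: 0:c, 4:a, 5:b, 6:c, 7:b, 10:c, 11:a, 13:a, 15:a, 17:a, 18:a edges: (0,6,e); (4,6,e); (5,18,e); (6,0,e); (7,5,e); (7,10,e); (10,7,e); (18,17,e)
step 5: rule r1; match: 0->18, 1->5, 2->4; deleted nodes 18; deleted edges (5,18,e); (18,17,e); added nodes 19, 20; added edges (5,20,e); (20,19,e); result: nodes: 0:c, 4:a, 5:b, 6:c, 7:b, 10:c, 11:a, 13:a, 15:a, 17:a, 19:a, 20:a edges: (0,6,e); (4,6,e); (5,20,e); (6,0,e); (7,5,e); (7,10,e); (10,7,e); (20,19,e)
step 6: rule r1; match: 0->20, 1->5, 2->4; deleted nodes 20; deleted edges (5,20,e); (20,19,e); added nodes 21, 22; added edges (5,22,e); (22,21,e); result: nodes: 0:c, 4:a, 5:b, 6:c, 7:b, 10:c, 11:a, 13:a, 15:a, 17:a, 19:a, 21:a, 22:a edges: (0,6,e); (4,6,e); (5,22,e); (6,0,e); (7,5,e); (7,10,e); (10,7,e); (22,21,e)
final:
nodes: 0:c, 4:a, 5:b, 6:c, 7:b, 10:c, 11:a, 13:a, 15:a, 17:a, 19:a, 21:a, 22:a
edges: (0,6,e); (4,6,e); (5,22,e); (6,0,e); (7,5,e); (7,10,e); (10,7,e); (22,21,e)


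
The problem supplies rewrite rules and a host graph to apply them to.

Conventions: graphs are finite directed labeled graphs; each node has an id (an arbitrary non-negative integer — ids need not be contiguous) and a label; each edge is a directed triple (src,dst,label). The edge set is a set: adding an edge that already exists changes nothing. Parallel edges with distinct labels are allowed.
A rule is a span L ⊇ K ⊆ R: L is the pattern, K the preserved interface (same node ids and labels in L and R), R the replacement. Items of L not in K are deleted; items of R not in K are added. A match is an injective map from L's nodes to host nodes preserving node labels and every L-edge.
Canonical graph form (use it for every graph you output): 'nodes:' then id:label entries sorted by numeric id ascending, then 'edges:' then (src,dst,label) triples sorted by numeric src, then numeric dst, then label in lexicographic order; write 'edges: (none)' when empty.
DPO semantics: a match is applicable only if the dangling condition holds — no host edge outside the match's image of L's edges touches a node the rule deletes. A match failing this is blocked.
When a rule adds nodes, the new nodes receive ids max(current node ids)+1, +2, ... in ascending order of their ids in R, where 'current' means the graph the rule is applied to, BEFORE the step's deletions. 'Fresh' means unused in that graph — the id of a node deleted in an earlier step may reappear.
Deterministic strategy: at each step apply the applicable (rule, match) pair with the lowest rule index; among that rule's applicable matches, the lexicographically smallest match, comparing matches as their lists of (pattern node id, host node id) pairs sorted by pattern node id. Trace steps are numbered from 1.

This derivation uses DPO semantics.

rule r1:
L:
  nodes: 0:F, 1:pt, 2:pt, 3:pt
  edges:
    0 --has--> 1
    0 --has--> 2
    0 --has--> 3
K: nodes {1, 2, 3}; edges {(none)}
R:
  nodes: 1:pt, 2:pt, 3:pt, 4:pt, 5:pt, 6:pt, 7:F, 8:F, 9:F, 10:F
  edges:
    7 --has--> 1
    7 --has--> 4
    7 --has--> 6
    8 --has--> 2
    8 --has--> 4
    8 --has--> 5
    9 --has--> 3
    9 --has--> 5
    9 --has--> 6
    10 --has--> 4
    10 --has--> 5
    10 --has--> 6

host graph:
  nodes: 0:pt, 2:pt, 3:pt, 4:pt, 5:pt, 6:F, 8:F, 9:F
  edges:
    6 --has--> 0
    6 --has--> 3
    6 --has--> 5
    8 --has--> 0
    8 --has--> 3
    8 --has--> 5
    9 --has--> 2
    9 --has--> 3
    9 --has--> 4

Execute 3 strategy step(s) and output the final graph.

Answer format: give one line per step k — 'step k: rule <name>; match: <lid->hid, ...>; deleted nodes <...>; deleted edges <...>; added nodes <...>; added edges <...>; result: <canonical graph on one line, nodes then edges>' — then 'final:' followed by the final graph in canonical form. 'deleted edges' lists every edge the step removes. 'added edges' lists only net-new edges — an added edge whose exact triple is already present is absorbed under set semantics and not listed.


step 1: rule r1; match: 0->6, 1->0, 2->3, 3->5; deleted nodes 6; deleted edges (6,0,has); (6,3,has); (6,5,has); added nodes 10, 11, 12, 13, 14, 15, 16; added edges (13,0,has); (13,10,has); (13,12,has); (14,3,has); (14,10,has); (14,11,has); (15,5,has); (15,11,has); (15,12,has); (16,10,has); (16,11,has); (16,12,has); result: nodes: 0:pt, 2:pt, 3:pt, 4:pt, 5:pt, 8:F, 9:F, 10:pt, 11:pt, 12:pt, 13:F, 14:F, 15:F, 16:F edges: (8,0,has); (8,3,has); (8,5,has); (9,2,has); (9,3,has); (9,4,has); (13,0,has); (13,10,has); (13,12,has); (14,3,has); (14,10,has); (14,11,has); (15,5,has); (15,11,has); (15,12,has); (16,10,has); (16,11,has); (16,12,has)
step 2: rule r1; match: 0->8, 1->0, 2->3, 3->5; deleted nodes 8; deleted edges (8,0,has); (8,3,has); (8,5,has); added nodes 17, 18, 19, 20, 21, 22, 23; added edges (20,0,has); (20,17,has); (20,19,has); (21,3,has); (21,17,has); (21,18,has); (22,5,has); (22,18,has); (22,19,has); (23,17,has); (23,18,has); (23,19,has); result: nodes: 0:pt, 2:pt, 3:pt, 4:pt, 5:pt, 9:F, 10:pt, 11:pt, 12:pt, 13:F, 14:F, 15:F, 16:F, 17:pt, 18:pt, 19:pt, 20:F, 21:F, 22:F, 23:F edges: (9,2,has); (9,3,has); (9,4,has); (13,0,has); (13,10,has); (13,12,has); (14,3,has); (14,10,has); (14,11,has); (15,5,has); (15,11,has); (15,12,has); (16,10,has); (16,11,has); (16,12,has); (20,0,has); (20,17,has); (20,19,has); (21,3,has); (21,17,has); (21,18,has); (22,5,has); (22,18,has); (22,19,has); (23,17,has); (23,18,has); (23,19,has)
step 3: rule r1; match: 0->9, 1->2, 2->3, 3->4; deleted nodes 9; deleted edges (9,2,has); (9,3,has); (9,4,has); added nodes 24, 25, 26, 27, 28, 29, 30; added edges (27,2,has); (27,24,has); (27,26,has); (28,3,has); (28,24,has); (28,25,has); (29,4,has); (29,25,has); (29,26,has); (30,24,has); (30,25,has); (30,26,has); result: nodes: 0:pt, 2:pt, 3:pt, 4:pt, 5:pt, 10:pt, 11:pt, 12:pt, 13:F, 14:F, 15:F, 16:F, 17:pt, 18:pt, 19:pt, 20:F, 21:F, 22:F, 23:F, 24:pt, 25:pt, 26:pt, 27:F, 28:F, 29:F, 30:F edges: (13,0,has); (13,10,has); (13,12,has); (14,3,has); (14,10,has); (14,11,has); (15,5,has); (15,11,has); (15,12,has); (16,10,has); (16,11,has); (16,12,has); (20,0,has); (20,17,has); (20,19,has); (21,3,has); (21,17,has); (21,18,has); (22,5,has); (22,18,has); (22,19,has); (23,17,has); (23,18,has); (23,19,has); (27,2,has); (27,24,has); (27,26,has); (28,3,has); (28,24,has); (28,25,has); (29,4,has); (29,25,has); (29,26,has); (30,24,has); (30,25,has); (30,26,has)
final:
nodes: 0:pt, 2:pt, 3:pt, 4:pt, 5:pt, 10:pt, 11:pt, 12:pt, 13:F, 14:F, 15:F, 16:F, 17:pt, 18:pt, 19:pt, 20:F, 21:F, 22:F, 23:F, 24:pt, 25:pt, 26:pt, 27:F, 28:F, 29:F, 30:F
edges: (13,0,has); (13,10,has); (13,12,has); (14,3,has); (14,10,has); (14,11,has); (15,5,has); (15,11,has); (15,12,has); (16,10,has); (16,11,has); (16,12,has); (20,0,has); (20,17,has); (20,19,has); (21,3,has); (21,17,has); (21,18,has); (22,5,has); (22,18,has); (22,19,has); (23,17,has); (23,18,has); (23,19,has); (27,2,has); (27,24,has); (27,26,has); (28,3,has); (28,24,has); (28,25,has); (29,4,has); (29,25,has); (29,26,has); (30,24,has); (30,25,has); (30,26,has)


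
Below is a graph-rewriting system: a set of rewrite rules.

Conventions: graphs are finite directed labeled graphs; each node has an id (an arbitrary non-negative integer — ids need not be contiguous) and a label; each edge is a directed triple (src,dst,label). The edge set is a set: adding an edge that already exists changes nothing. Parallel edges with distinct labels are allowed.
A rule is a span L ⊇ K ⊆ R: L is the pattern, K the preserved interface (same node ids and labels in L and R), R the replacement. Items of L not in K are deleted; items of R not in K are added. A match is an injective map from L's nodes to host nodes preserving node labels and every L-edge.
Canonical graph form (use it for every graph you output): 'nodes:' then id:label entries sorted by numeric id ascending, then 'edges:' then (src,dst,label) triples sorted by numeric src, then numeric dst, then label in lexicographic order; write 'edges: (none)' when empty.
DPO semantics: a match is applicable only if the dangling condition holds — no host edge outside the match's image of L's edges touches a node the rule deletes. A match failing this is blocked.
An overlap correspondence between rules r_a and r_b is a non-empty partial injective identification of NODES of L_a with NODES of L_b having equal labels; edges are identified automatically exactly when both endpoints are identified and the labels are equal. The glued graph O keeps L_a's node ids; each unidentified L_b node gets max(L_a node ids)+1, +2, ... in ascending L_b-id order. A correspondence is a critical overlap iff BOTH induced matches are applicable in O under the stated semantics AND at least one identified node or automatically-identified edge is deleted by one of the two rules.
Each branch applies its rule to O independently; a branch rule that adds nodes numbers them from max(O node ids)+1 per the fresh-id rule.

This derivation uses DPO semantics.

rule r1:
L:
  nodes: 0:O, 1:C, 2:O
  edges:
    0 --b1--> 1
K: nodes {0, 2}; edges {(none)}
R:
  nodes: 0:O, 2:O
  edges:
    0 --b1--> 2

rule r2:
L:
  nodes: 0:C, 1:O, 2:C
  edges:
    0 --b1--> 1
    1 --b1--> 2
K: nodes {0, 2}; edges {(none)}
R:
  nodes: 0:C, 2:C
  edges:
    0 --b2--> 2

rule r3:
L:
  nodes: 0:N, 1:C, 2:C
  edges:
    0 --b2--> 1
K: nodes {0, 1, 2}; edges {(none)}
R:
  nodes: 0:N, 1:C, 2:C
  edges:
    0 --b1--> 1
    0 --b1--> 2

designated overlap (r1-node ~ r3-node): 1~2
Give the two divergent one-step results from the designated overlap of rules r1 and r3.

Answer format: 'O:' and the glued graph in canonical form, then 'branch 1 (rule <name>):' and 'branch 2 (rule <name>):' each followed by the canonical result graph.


O:
nodes: 0:O, 1:C, 2:O, 3:N, 4:C
edges: (0,1,b1); (3,4,b2)
branch 1 (rule r1):
nodes: 0:O, 2:O, 3:N, 4:C
edges: (0,2,b1); (3,4,b2)
branch 2 (rule r3):
nodes: 0:O, 1:C, 2:O, 3:N, 4:C
edges: (0,1,b1); (3,1,b1); (3,4,b1)


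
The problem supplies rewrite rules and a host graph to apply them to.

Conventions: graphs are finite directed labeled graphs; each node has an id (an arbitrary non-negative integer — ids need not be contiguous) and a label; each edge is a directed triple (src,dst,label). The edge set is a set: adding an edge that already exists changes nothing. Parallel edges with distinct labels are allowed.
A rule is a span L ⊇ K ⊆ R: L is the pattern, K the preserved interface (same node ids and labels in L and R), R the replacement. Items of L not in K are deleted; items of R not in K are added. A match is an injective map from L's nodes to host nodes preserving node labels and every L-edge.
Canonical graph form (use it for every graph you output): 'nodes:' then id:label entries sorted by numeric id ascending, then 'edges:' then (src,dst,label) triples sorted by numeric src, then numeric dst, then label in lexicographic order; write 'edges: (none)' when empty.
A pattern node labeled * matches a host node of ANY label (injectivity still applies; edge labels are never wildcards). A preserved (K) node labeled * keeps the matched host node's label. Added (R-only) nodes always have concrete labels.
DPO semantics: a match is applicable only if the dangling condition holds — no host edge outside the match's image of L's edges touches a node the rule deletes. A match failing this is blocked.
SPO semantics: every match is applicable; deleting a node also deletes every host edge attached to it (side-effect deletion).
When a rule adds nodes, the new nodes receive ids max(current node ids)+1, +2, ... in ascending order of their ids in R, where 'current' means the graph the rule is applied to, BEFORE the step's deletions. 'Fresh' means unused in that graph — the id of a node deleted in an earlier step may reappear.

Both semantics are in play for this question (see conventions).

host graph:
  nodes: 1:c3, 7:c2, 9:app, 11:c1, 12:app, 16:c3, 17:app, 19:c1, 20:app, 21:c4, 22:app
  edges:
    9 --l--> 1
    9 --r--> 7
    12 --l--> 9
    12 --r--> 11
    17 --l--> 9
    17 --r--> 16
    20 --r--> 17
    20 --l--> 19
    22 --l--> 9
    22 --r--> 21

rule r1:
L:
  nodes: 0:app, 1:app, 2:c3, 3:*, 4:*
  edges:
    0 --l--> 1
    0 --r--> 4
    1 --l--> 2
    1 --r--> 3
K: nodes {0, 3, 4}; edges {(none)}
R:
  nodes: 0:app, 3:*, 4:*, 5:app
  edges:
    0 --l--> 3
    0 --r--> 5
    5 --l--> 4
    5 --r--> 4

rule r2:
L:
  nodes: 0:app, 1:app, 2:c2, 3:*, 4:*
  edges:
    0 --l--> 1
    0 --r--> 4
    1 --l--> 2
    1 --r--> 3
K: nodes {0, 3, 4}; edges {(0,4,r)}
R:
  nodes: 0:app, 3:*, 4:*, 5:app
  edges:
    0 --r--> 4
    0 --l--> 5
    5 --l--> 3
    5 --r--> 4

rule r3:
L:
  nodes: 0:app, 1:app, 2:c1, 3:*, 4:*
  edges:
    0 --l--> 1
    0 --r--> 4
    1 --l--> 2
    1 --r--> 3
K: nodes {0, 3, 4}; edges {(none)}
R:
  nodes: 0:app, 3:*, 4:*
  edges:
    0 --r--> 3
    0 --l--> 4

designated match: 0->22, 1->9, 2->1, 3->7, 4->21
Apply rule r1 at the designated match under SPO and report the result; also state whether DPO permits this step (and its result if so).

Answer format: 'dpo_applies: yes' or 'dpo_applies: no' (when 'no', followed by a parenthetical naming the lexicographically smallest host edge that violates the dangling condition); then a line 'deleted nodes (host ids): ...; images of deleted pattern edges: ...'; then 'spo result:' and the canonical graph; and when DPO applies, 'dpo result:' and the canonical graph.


dpo_applies: no
(the rule deletes node 9, which keeps host edge (12,9,l) outside the match image — the dangling condition fails, DPO blocks; SPO proceeds and side-deletes such edges)
deleted nodes (host ids): 1, 9; images of deleted pattern edges: (9,1,l); (9,7,r); (22,9,l); (22,21,r)
spo result:
nodes: 7:c2, 11:c1, 12:app, 16:c3, 17:app, 19:c1, 20:app, 21:c4, 22:app, 23:app
edges: (12,11,r); (17,16,r); (20,17,r); (20,19,l); (22,7,l); (22,23,r); (23,21,l); (23,21,r)


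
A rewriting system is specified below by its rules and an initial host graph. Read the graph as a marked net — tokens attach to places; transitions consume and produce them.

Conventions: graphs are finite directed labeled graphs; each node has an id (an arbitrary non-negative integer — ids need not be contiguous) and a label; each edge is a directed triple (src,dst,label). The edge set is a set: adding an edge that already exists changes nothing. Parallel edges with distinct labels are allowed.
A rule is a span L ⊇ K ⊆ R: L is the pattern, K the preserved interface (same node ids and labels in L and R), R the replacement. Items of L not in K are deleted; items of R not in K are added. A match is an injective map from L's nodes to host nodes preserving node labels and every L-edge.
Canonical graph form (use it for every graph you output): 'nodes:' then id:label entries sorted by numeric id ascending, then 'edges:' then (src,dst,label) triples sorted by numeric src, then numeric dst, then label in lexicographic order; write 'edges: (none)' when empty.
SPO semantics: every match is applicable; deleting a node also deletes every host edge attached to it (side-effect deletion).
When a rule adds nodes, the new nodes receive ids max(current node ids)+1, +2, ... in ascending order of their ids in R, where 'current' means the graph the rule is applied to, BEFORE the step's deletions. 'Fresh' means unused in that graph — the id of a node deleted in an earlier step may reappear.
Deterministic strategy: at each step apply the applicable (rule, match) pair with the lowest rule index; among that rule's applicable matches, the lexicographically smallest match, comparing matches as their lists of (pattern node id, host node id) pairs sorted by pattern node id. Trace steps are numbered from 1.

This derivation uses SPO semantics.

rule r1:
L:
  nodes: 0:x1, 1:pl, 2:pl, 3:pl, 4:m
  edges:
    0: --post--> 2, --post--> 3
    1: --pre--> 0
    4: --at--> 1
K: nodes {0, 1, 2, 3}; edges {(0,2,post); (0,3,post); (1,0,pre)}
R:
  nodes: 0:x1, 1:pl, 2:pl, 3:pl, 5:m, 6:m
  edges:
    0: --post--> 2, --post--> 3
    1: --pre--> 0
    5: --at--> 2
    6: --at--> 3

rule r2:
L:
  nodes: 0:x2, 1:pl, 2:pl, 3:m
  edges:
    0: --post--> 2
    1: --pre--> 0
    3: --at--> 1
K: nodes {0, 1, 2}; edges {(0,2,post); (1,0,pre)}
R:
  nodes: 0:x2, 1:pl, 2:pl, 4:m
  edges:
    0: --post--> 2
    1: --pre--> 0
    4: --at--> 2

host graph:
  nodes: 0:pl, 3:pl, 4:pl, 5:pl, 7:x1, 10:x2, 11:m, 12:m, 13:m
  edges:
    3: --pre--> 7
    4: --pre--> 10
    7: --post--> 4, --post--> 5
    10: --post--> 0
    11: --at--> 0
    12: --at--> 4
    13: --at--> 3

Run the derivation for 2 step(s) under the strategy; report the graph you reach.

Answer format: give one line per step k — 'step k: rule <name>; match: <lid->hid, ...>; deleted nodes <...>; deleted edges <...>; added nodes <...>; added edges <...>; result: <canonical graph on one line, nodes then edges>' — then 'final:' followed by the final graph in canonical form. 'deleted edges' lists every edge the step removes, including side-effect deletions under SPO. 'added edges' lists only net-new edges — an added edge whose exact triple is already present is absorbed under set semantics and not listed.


step 1: rule r1; match: 0->7, 1->3, 2->4, 3->5, 4->13; deleted nodes 13; deleted edges (13,3,at); added nodes 14, 15; added edges (14,4,at); (15,5,at); result: nodes: 0:pl, 3:pl, 4:pl, 5:pl, 7:x1, 10:x2, 11:m, 12:m, 14:m, 15:m edges: (3,7,pre); (4,10,pre); (7,4,post); (7,5,post); (10,0,post); (11,0,at); (12,4,at); (14,4,at); (15,5,at)
step 2: rule r2; match: 0->10, 1->4, 2->0, 3->12; deleted nodes 12; deleted edges (12,4,at); added nodes 16; added edges (16,0,at); result: nodes: 0:pl, 3:pl, 4:pl, 5:pl, 7:x1, 10:x2, 11:m, 14:m, 15:m, 16:m edges: (3,7,pre); (4,10,pre); (7,4,post); (7,5,post); (10,0,post); (11,0,at); (14,4,at); (15,5,at); (16,0,at)
final:
nodes: 0:pl, 3:pl, 4:pl, 5:pl, 7:x1, 10:x2, 11:m, 14:m, 15:m, 16:m
edges: (3,7,pre); (4,10,pre); (7,4,post); (7,5,post); (10,0,post); (11,0,at); (14,4,at); (15,5,at); (16,0,at)


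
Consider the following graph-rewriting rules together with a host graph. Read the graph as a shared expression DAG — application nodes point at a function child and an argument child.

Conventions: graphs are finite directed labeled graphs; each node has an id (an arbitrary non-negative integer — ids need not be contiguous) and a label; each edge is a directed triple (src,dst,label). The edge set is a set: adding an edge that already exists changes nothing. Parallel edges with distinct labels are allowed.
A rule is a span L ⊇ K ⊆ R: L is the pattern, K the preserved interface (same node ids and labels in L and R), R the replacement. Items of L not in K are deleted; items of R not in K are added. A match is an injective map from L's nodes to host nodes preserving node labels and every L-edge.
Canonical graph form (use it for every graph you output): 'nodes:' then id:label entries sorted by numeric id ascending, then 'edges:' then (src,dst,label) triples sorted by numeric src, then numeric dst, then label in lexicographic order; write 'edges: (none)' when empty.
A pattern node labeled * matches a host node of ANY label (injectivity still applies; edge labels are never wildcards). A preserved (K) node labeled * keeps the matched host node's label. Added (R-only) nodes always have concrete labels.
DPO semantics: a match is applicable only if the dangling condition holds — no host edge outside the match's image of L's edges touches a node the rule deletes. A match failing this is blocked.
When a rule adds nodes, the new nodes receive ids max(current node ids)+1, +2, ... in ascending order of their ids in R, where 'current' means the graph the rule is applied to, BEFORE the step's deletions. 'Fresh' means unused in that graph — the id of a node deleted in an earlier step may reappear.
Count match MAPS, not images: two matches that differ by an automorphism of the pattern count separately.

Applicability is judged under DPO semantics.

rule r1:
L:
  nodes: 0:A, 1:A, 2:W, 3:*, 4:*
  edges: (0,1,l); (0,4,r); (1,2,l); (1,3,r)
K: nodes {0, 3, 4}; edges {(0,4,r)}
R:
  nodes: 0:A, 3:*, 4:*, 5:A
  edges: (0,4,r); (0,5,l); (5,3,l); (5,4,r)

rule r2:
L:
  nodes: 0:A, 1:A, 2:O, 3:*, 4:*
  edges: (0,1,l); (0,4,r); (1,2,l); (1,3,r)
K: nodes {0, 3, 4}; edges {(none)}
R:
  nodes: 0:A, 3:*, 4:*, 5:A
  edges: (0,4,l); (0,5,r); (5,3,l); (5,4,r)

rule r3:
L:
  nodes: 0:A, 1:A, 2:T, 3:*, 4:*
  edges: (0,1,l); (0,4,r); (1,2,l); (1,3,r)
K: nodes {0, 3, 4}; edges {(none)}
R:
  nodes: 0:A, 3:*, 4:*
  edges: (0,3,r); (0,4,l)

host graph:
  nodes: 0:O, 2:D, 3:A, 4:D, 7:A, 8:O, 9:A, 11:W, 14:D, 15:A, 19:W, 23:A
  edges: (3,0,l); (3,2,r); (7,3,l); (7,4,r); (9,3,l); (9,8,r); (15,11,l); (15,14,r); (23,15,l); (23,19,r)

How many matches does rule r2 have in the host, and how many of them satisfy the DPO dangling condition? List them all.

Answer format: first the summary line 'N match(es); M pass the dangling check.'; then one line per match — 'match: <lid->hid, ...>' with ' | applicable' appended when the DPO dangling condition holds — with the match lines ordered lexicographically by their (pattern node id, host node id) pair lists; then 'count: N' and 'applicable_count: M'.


2 match(es); 0 pass the dangling check.
match: 0->7, 1->3, 2->0, 3->2, 4->4
match: 0->9, 1->3, 2->0, 3->2, 4->8
count: 2
applicable_count: 0


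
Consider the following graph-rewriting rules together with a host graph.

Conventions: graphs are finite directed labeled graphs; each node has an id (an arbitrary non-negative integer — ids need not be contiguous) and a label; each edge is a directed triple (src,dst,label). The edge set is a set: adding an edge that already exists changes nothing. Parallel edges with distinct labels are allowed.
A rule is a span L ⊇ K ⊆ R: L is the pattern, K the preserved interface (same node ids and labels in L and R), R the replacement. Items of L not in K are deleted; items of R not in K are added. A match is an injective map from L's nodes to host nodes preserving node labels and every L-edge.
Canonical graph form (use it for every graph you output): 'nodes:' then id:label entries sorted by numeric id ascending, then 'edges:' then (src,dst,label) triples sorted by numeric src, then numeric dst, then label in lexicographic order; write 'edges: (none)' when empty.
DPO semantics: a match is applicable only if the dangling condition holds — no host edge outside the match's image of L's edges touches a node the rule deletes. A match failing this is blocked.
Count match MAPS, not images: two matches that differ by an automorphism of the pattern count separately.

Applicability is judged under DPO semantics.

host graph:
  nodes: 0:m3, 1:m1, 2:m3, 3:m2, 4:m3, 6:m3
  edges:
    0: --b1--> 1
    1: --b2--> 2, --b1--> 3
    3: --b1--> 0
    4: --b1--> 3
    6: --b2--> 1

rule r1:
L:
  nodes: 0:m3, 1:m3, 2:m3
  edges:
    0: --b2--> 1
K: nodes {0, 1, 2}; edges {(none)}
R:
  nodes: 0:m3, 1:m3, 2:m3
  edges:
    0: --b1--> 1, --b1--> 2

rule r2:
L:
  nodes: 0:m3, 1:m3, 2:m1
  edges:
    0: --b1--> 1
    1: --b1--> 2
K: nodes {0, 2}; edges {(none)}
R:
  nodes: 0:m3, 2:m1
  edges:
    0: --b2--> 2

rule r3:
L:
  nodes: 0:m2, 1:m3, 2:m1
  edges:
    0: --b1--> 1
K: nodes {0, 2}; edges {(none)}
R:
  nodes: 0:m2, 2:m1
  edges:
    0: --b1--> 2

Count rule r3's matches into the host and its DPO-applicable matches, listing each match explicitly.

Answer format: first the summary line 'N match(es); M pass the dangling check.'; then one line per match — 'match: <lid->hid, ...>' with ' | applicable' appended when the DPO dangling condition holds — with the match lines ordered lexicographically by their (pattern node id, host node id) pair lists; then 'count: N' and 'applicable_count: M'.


1 match(es); 0 pass the dangling check.
match: 0->3, 1->0, 2->1
count: 1
applicable_count: 0


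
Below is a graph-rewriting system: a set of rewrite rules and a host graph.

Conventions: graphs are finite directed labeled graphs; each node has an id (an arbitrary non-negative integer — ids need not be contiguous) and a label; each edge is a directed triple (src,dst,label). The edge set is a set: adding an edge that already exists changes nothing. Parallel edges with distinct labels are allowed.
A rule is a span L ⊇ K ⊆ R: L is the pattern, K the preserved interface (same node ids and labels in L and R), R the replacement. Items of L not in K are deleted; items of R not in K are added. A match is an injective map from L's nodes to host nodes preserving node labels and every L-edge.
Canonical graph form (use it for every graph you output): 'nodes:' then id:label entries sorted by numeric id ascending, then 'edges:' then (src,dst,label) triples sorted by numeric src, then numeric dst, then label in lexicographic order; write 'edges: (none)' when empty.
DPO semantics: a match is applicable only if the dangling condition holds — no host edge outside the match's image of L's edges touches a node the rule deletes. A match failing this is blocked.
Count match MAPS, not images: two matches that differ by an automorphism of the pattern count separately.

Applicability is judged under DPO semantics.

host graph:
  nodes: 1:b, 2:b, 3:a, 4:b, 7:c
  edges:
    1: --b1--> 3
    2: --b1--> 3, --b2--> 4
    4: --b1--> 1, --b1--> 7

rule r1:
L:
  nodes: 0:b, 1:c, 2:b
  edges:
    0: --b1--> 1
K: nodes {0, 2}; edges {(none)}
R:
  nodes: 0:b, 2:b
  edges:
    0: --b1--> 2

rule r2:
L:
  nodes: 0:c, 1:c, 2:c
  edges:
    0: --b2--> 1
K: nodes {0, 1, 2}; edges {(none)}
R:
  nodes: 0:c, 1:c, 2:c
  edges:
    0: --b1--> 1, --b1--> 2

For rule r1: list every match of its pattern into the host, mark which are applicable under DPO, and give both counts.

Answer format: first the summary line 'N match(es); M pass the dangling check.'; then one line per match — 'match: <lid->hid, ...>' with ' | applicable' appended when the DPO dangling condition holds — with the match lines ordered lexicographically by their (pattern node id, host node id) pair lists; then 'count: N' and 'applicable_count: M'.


2 match(es); 2 pass the dangling check.
match: 0->4, 1->7, 2->1 | applicable
match: 0->4, 1->7, 2->2 | applicable
count: 2
applicable_count: 2


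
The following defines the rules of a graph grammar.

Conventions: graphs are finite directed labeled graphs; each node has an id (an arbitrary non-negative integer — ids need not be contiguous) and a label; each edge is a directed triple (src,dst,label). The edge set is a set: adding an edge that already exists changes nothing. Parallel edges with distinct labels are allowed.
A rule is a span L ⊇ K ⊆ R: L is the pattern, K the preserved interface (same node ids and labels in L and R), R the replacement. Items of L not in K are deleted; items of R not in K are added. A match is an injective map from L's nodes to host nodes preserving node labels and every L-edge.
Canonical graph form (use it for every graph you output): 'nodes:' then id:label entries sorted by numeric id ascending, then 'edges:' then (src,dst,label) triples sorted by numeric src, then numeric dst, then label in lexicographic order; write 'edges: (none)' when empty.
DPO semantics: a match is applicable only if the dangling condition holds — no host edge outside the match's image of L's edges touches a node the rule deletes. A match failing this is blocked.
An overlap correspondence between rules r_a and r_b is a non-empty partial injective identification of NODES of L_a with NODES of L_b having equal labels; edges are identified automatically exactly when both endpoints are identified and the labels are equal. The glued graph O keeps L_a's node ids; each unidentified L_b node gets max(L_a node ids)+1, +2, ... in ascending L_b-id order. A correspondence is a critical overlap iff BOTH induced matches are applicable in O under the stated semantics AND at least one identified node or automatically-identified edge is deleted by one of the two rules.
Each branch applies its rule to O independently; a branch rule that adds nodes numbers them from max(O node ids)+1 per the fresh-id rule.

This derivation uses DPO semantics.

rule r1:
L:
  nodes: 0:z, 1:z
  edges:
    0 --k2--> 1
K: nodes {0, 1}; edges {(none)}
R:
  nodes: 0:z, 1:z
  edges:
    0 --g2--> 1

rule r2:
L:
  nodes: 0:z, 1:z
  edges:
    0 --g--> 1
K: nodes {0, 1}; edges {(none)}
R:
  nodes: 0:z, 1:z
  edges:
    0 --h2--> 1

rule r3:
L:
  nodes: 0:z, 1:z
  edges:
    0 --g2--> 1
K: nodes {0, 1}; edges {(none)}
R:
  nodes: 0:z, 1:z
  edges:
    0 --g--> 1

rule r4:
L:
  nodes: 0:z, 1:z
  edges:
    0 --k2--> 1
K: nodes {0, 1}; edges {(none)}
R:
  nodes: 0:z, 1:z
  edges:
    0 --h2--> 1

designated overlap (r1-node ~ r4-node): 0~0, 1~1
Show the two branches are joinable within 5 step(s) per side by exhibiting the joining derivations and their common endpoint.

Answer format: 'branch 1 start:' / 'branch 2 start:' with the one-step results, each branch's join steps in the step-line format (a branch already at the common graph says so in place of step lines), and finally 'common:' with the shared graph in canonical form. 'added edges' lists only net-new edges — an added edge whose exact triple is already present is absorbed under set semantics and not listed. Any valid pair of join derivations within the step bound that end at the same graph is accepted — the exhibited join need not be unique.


branch 1 start:
nodes: 0:z, 1:z
edges: (0,1,g2)
branch 2 start:
nodes: 0:z, 1:z
edges: (0,1,h2)
branch 1 step 1: rule r3; match: 0->0, 1->1; deleted nodes (none); deleted edges (0,1,g2); added nodes (none); added edges (0,1,g); result: nodes: 0:z, 1:z edges: (0,1,g)
branch 1 step 2: rule r2; match: 0->0, 1->1; deleted nodes (none); deleted edges (0,1,g); added nodes (none); added edges (0,1,h2); result: nodes: 0:z, 1:z edges: (0,1,h2)
branch 2: already at the common graph (0 steps)
common:
nodes: 0:z, 1:z
edges: (0,1,h2)


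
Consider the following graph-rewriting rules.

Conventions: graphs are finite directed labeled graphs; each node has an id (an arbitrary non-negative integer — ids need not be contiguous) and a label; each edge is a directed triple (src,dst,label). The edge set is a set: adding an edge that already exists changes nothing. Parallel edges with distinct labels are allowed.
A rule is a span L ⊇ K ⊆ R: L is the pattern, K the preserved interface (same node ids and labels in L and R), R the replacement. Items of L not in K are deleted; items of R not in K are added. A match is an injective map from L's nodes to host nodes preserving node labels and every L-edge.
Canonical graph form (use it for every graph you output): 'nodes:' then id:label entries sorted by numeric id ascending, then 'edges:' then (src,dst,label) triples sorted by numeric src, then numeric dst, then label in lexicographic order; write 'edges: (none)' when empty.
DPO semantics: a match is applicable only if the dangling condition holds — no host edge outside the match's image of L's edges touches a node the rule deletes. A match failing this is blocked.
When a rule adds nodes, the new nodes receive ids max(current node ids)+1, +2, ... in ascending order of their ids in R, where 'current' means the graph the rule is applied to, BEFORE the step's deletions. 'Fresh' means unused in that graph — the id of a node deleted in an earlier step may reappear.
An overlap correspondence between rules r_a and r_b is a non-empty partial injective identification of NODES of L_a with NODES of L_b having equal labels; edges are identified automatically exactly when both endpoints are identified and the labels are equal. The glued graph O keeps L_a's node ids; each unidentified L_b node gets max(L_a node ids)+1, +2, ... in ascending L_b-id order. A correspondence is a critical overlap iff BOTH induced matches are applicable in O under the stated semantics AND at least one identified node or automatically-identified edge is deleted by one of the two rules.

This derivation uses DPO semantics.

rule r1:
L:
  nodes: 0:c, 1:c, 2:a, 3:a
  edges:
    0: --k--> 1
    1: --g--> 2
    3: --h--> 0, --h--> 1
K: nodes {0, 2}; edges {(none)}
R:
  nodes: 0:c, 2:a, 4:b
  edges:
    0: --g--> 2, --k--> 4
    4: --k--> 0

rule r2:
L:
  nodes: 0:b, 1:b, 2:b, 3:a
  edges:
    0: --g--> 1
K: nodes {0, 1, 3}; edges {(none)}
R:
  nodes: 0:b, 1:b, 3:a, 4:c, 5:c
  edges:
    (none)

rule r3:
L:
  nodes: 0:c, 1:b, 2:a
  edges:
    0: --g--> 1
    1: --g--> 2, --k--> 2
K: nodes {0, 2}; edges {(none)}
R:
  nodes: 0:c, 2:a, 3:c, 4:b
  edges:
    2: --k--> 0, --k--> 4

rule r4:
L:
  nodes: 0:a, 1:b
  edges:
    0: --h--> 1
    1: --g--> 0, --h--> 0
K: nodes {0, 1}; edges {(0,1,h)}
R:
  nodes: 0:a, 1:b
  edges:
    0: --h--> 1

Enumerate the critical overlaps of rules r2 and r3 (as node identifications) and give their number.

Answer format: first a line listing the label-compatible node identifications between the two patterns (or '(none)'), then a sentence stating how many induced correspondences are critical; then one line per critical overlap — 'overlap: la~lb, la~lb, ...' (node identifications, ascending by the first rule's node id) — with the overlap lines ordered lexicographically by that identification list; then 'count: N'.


label-compatible node identifications between L(r2) and L(r3): 0~1, 1~1, 2~1, 3~2
0 of the induced correspondences are critical overlaps of r2 and r3.
count: 0


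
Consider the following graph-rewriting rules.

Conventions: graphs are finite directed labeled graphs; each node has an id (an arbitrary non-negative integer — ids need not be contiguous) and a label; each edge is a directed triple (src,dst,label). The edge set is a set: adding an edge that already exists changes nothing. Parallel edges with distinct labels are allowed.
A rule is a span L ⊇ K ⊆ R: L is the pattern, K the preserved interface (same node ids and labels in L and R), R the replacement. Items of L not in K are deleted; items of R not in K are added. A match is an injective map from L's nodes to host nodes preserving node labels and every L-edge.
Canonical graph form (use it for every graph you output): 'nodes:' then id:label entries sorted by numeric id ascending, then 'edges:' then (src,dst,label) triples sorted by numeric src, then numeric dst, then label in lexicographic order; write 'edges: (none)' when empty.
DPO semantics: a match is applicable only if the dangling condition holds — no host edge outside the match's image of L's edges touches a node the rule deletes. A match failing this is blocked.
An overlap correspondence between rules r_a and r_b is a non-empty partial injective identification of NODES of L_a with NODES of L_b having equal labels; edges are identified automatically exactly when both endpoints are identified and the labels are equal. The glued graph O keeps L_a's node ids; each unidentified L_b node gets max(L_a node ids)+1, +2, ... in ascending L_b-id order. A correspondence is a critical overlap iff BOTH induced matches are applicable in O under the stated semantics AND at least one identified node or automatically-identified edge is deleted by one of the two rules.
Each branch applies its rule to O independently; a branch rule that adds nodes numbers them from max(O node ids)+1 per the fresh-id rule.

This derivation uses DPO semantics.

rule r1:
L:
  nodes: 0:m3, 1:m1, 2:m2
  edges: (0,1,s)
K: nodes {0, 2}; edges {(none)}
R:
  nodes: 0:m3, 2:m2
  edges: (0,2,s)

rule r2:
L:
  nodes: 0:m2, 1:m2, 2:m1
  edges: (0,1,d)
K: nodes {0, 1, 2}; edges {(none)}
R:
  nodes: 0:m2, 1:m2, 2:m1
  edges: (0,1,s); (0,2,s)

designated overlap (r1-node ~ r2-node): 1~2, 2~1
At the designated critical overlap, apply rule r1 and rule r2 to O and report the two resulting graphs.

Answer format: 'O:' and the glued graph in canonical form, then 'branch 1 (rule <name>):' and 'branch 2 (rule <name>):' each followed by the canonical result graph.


O:
nodes: 0:m3, 1:m1, 2:m2, 3:m2
edges: (0,1,s); (3,2,d)
branch 1 (rule r1):
nodes: 0:m3, 2:m2, 3:m2
edges: (0,2,s); (3,2,d)
branch 2 (rule r2):
nodes: 0:m3, 1:m1, 2:m2, 3:m2
edges: (0,1,s); (3,1,s); (3,2,s)


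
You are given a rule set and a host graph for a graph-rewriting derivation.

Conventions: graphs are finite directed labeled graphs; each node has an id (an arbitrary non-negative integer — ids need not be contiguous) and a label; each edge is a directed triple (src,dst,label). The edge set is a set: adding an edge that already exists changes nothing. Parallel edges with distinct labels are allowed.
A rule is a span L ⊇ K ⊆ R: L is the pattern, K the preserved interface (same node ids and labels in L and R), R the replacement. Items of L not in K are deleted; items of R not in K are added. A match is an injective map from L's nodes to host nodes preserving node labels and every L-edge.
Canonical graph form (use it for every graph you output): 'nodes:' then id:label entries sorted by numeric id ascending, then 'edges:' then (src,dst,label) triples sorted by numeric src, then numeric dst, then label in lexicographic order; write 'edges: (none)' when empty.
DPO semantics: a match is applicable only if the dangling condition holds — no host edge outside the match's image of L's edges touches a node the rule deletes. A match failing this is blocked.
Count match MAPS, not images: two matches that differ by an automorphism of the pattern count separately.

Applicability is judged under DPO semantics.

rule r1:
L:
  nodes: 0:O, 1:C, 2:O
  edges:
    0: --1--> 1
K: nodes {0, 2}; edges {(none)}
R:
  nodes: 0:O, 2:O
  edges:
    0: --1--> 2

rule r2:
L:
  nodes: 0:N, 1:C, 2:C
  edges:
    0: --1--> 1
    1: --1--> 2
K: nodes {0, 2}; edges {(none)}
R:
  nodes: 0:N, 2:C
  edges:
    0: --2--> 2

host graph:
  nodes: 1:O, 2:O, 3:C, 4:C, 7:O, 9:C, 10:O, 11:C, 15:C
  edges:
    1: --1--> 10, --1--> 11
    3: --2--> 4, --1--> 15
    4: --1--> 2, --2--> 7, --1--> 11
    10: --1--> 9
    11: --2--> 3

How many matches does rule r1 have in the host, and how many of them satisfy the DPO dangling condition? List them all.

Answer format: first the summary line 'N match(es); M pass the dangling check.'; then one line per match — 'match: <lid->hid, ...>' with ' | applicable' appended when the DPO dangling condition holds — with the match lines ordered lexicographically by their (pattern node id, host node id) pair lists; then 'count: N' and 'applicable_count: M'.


6 match(es); 3 pass the dangling check.
match: 0->1, 1->11, 2->2
match: 0->1, 1->11, 2->7
match: 0->1, 1->11, 2->10
match: 0->10, 1->9, 2->1 | applicable
match: 0->10, 1->9, 2->2 | applicable
match: 0->10, 1->9, 2->7 | applicable
count: 6
applicable_count: 3
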